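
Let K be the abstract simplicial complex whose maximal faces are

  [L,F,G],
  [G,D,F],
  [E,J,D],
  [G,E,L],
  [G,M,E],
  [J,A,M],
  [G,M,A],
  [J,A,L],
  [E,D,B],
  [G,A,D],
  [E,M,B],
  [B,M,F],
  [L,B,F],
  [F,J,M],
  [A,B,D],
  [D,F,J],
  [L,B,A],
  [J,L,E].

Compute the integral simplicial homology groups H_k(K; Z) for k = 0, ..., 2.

Fix the vertex order A < B < D < E < F < G < J < L < M and write every simplex with vertices in increasing order. Then dim K = 2 and the simplices of K are:

  0-simplices (9): A, B, D, E, F, G, J, L, M
  1-simplices (27): AB, AD, AG, AJ, AL, AM, BD, BE, BF, BL, BM, DE, DF, DG, DJ, EG, EJ, EL, EM, FG, FJ, FL, FM, GL, GM, JL, JM
  2-simplices (18): ABD, ABL, ADG, AGM, AJL, AJM, BDE, BEM, BFL, BFM, DEJ, DFG, DFJ, EGL, EGM, EJL, FGL, FJM

Hence C_0 ≅ Z^9, C_1 ≅ Z^27, C_2 ≅ Z^18.

∂_1: C_1 → C_0 maps an edge to its endpoints' difference, ∂[p,q] = q − p. For instance
  ∂AB = B − A.
The 9×27 boundary matrix has rank 8 and Smith normal form diag(1,1,1,1,1,1,1,1).

The boundary map ∂_2: C_2 → C_1 maps a triangle to the signed sum of its edges. For instance
  ∂BFM = FM − BM + BF,
  ∂EJL = JL − EL + EJ.
This gives a 27×18 integer matrix of rank 17; reducing to Smith normal form yields diagonal entries (1,1,1,1,1,1,1,1,1,1,1,1,1,1,1,1,1).

Computing H_k = (kernel of ∂_k) / (image of ∂_{k+1}):

  H_0: rank C_0 − rank ∂_1 = 9 − 8 = 1, and the invariant factors of ∂_1 are all 1, so H_0 ≅ Z.
  H_1: rank ker ∂_1 − rank ∂_2 = (27 − 8) − 17 = 2, and the invariant factors of ∂_2 are all 1, so H_1 ≅ Z^2.
  H_2: rank ker ∂_2 − rank ∂_3 = (18 − 17) − 0 = 1, and there is no ∂_3, so H_2 ≅ Z.

H_0 ≅ Z,  H_1 ≅ Z^2,  H_2 ≅ Z.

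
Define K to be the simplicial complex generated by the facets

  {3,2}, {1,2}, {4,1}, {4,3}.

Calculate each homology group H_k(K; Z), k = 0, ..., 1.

H_0 ≅ Z,  H_1 ≅ Z.

Fix the vertex order 1 < 2 < 3 < 4 and write every simplex with vertices in increasing order. Then dim K = 1 and the simplices of K are:

  0-simplices (4): [1], [2], [3], [4]
  1-simplices (4): [1,2], [1,4], [2,3], [3,4]

giving chain groups C_0 ≅ Z^4, C_1 ≅ Z^4.

∂_1: C_1 → C_0 is given by ∂[p,q] = [q] − [p]. For instance
  ∂[1,2] = [2] − [1].
This gives a 4×4 integer matrix of rank 3; reducing to Smith normal form yields diagonal entries (1,1,1).

From H_k ≅ ker(∂_k) / im(∂_{k+1}) we obtain:

  H_0: rank C_0 − rank ∂_1 = 4 − 3 = 1, and the invariant factors of ∂_1 are all 1, so H_0 ≅ Z.
  H_1: rank ker ∂_1 − rank ∂_2 = (4 − 3) − 0 = 1, and there is no ∂_2, so H_1 ≅ Z.

As a check, the Euler characteristic is 4 − 4 = 0, which agrees with 1 − 1 = 0.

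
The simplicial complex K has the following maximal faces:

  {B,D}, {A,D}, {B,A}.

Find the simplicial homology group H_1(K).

H_1 ≅ Z.

Fix the vertex order A < B < D and write every simplex with vertices in increasing order. Then dim K = 1 and the simplices of K are:

  0-simplices (3): A, B, D
  1-simplices (3): AB, AD, BD

giving chain groups C_0 ≅ Z^3, C_1 ≅ Z^3.

The boundary map ∂_1: C_1 → C_0 maps an edge to its endpoints' difference, ∂[p,q] = q − p.
The 3×3 boundary matrix has rank 2 and Smith normal form diag(1,1).

From H_k ≅ ker(∂_k) / im(∂_{k+1}) we obtain:

  H_1: rank ker ∂_1 − rank ∂_2 = (3 − 2) − 0 = 1, and there is no ∂_2, so H_1 = Z.

(K is a triangulation of the circle S^1.)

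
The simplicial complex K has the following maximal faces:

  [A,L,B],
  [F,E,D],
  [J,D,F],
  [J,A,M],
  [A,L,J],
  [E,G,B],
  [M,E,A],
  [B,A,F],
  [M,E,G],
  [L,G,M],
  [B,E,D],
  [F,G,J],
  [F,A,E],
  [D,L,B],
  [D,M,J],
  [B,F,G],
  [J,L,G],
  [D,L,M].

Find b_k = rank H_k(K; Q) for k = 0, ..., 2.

b_0 = 1, b_1 = 1, b_2 = 0.

Fix the vertex order A < B < D < E < F < G < J < L < M and write every simplex with vertices in increasing order. Then dim K = 2 and the simplices of K are:

  0-simplices (9): A, B, D, E, F, G, J, L, M
  1-simplices (27): AB, AE, AF, AJ, AL, AM, BD, BE, BF, BG, BL, DE, DF, DJ, DL, DM, EF, EG, EM, FG, FJ, GJ, GL, GM, JL, JM, LM
  2-simplices (18): ABF, ABL, AEF, AEM, AJL, AJM, BDE, BDL, BEG, BFG, DEF, DFJ, DJM, DLM, EGM, FGJ, GJL, GLM

so the chain groups are C_0 ≅ Z^9, C_1 ≅ Z^27, C_2 ≅ Z^18.

∂_1: C_1 → C_0 is given by ∂[p,q] = [q] − [p]. For instance
  ∂FJ = J − F.
As a 9×27 matrix over Z this has rank 8, with invariant factors (1,1,1,1,1,1,1,1).

∂_2: C_2 → C_1 acts by ∂[p,q,r] = [q,r] − [p,r] + [p,q]. For instance
  ∂AJL = JL − AL + AJ,
  ∂ABF = BF − AF + AB.
The resulting 27×18 matrix has rank 18, and its Smith normal form has invariant factors (1,1,1,1,1,1,1,1,1,1,1,1,1,1,1,1,1,2).

Computing H_k = (kernel of ∂_k) / (image of ∂_{k+1}):

  H_0: rank C_0 − rank ∂_1 = 9 − 8 = 1, and the invariant factors of ∂_1 are all 1, so H_0 ≅ Z.
  H_1: rank ker ∂_1 − rank ∂_2 = (27 − 8) − 18 = 1, and ∂_2 has invariant factor 2 > 1, so H_1 ≅ Z ⊕ Z/2.
  H_2: rank ker ∂_2 − rank ∂_3 = (18 − 18) − 0 = 0, and there is no ∂_3, so H_2 ≅ 0.

(K is a triangulation of the Klein bottle.)

Hence the Betti numbers are b_0 = 1, b_1 = 1, b_2 = 0.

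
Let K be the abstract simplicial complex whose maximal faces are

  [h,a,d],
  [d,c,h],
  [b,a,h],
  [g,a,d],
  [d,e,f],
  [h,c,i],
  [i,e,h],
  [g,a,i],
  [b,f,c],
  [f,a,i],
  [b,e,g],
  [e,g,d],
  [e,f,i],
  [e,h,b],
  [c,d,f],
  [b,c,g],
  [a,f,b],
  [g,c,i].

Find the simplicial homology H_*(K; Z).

Take the total order a < b < c < d < e < f < g < h < i on the vertex set. Then K (dimension 2) consists of the simplices:

  0-simplices (9): a, b, c, d, e, f, g, h, i
  1-simplices (27): ab, ad, af, ag, ah, ai, bc, be, bf, bg, bh, cd, cf, cg, ch, ci, de, df, dg, dh, ef, eg, eh, ei, fi, gi, hi
  2-simplices (18): abf, abh, adg, adh, afi, agi, bcf, bcg, beg, beh, cdf, cdh, cgi, chi, def, deg, efi, ehi

Hence C_0 ≅ Z^9, C_1 ≅ Z^27, C_2 ≅ Z^18.

∂_1: C_1 → C_0 sends each edge [p,q] (with p < q) to q − p. For instance
  ∂bh = h − b.
The 9×27 boundary matrix has rank 8 and Smith normal form diag(1,1,1,1,1,1,1,1).

∂_2: C_2 → C_1 maps a triangle to the signed sum of its edges. For instance
  ∂cdf = df − cf + cd,
  ∂beg = eg − bg + be.
This gives a 27×18 integer matrix of rank 17; reducing to Smith normal form yields diagonal entries (1,1,1,1,1,1,1,1,1,1,1,1,1,1,1,1,1).

From H_k ≅ ker(∂_k) / im(∂_{k+1}) we obtain:

  H_0: rank C_0 − rank ∂_1 = 9 − 8 = 1, and the invariant factors of ∂_1 are all 1, so H_0 ≅ Z.
  H_1: rank ker ∂_1 − rank ∂_2 = (27 − 8) − 17 = 2, and the invariant factors of ∂_2 are all 1, so H_1 ≅ Z^2.
  H_2: rank ker ∂_2 − rank ∂_3 = (18 − 17) − 0 = 1, and there is no ∂_3, so H_2 ≅ Z.

As a check, the Euler characteristic is 9 − 27 + 18 = 0, which agrees with 1 − 2 + 1 = 0.

H_0 = Z,  H_1 = Z^2,  H_2 = Z.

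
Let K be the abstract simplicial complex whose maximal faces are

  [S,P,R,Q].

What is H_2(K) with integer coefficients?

K has 4 vertices, 6 edges, 4 triangles, 1 3-simplex.
rank ∂_2 = 3, rank ∂_3 = 1 ⇒ b_2 = 4 − 3 − 1 = 0; all invariant factors of ∂_3 are 1 so no torsion. So H_2 = 0.

H_2 ≅ 0.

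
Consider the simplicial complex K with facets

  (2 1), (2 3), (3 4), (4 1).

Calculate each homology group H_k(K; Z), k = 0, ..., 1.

H_0 = Z,  H_1 = Z.

Take the total order 1 < 2 < 3 < 4 on the vertex set. Then K (dimension 1) consists of the simplices:

  0-simplices (4): [1], [2], [3], [4]
  1-simplices (4): [1,2], [1,4], [2,3], [3,4]

Hence C_0 ≅ Z^4, C_1 ≅ Z^4.

∂_1: C_1 → C_0 sends each edge [p,q] (with p < q) to q − p. For instance
  ∂[2,3] = [3] − [2].
The resulting 4×4 matrix has rank 3, and its Smith normal form has invariant factors (1,1,1).

Now H_k = ker ∂_k / im ∂_{k+1}, so:

  H_0: rank C_0 − rank ∂_1 = 4 − 3 = 1, and the invariant factors of ∂_1 are all 1, so H_0 ≅ Z.
  H_1: rank ker ∂_1 − rank ∂_2 = (4 − 3) − 0 = 1, and there is no ∂_2, so H_1 ≅ Z.

(K is a triangulation of the circle S^1.)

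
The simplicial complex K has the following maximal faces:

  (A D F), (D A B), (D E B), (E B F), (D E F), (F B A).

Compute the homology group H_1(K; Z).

H_1 = 0.

Take the total order A < B < D < E < F on the vertex set. Then K (dimension 2) consists of the simplices:

  0-simplices (5): A, B, D, E, F
  1-simplices (9): AB, AD, AF, BD, BE, BF, DE, DF, EF
  2-simplices (6): ABD, ABF, ADF, BDE, BEF, DEF

giving chain groups C_0 ≅ Z^5, C_1 ≅ Z^9, C_2 ≅ Z^6.

∂_1: C_1 → C_0 sends each edge [p,q] (with p < q) to q − p.
This gives a 5×9 integer matrix of rank 4; reducing to Smith normal form yields diagonal entries (1,1,1,1).

∂_2: C_2 → C_1 acts by ∂[p,q,r] = [q,r] − [p,r] + [p,q]. For instance
  ∂ADF = DF − AF + AD,
  ∂ABF = BF − AF + AB.
This gives a 9×6 integer matrix of rank 5; reducing to Smith normal form yields diagonal entries (1,1,1,1,1).

Computing H_k = (kernel of ∂_k) / (image of ∂_{k+1}):

  H_1: rank ker ∂_1 − rank ∂_2 = (9 − 4) − 5 = 0, and the invariant factors of ∂_2 are all 1, so H_1 = 0.

(K is a triangulation of the 2-sphere S^2.)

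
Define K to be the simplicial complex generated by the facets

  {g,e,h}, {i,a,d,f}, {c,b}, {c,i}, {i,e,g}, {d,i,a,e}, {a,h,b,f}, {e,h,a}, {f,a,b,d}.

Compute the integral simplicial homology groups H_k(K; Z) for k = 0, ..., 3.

Order the vertices as a < b < c < d < e < f < g < h < i. Listing each simplex with vertices in this order, K has dimension 3 with simplices:

  0-simplices (9): a, b, c, d, e, f, g, h, i
  1-simplices (21): ab, ad, ae, af, ah, ai, bc, bd, bf, bh, ci, de, df, di, eg, eh, ei, fh, fi, gh, gi
  2-simplices (16): abd, abf, abh, ade, adf, adi, aeh, aei, afh, afi, bdf, bfh, dei, dfi, egh, egi
  3-simplices (4): abdf, abfh, adei, adfi

Hence C_0 ≅ Z^9, C_1 ≅ Z^21, C_2 ≅ Z^16, C_3 ≅ Z^4.

Boundary ∂_1: C_1 → C_0 maps an edge to its endpoints' difference, ∂[p,q] = q − p.
The 9×21 boundary matrix has rank 8 and Smith normal form diag(1,1,1,1,1,1,1,1).

∂_2: C_2 → C_1 acts by ∂[p,q,r] = [q,r] − [p,r] + [p,q]. For instance
  ∂adf = df − af + ad,
  ∂abf = bf − af + ab.
The resulting 21×16 matrix has rank 12, and its Smith normal form has invariant factors (1,1,1,1,1,1,1,1,1,1,1,1).

∂_3: C_3 → C_2 sends each 3-simplex σ to the alternating sum Σ_i (−1)^i (σ with its i-th vertex removed). For instance
  ∂adei = dei − aei + adi − ade,
  ∂abdf = bdf − adf + abf − abd.
This gives a 16×4 integer matrix of rank 4; reducing to Smith normal form yields diagonal entries (1,1,1,1).

Now H_k = ker ∂_k / im ∂_{k+1}, so:

  H_0: rank C_0 − rank ∂_1 = 9 − 8 = 1, and the invariant factors of ∂_1 are all 1, so H_0 = Z.
  H_1: rank ker ∂_1 − rank ∂_2 = (21 − 8) − 12 = 1, and the invariant factors of ∂_2 are all 1, so H_1 = Z.
  H_2: rank ker ∂_2 − rank ∂_3 = (16 − 12) − 4 = 0, and the invariant factors of ∂_3 are all 1, so H_2 = 0.
  H_3: rank ker ∂_3 − rank ∂_4 = (4 − 4) − 0 = 0, and there is no ∂_4, so H_3 = 0.

As a check, the Euler characteristic is 9 − 21 + 16 − 4 = 0, which agrees with 1 − 1 + 0 − 0 = 0.

H_0 ≅ Z,  H_1 ≅ Z,  H_2 = 0,  H_3 = 0.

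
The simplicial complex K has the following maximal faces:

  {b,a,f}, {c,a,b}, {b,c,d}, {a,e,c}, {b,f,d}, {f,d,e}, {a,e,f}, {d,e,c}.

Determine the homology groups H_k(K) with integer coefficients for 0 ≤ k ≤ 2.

H_0 ≅ Z,  H_1 = 0,  H_2 ≅ Z.

K has 6 vertices, 12 edges, 8 triangles.
rank ∂_0 = 0, rank ∂_1 = 5 ⇒ b_0 = 6 − 0 − 5 = 1; all invariant factors of ∂_1 are 1 so no torsion. So H_0 ≅ Z.
rank ∂_1 = 5, rank ∂_2 = 7 ⇒ b_1 = 12 − 5 − 7 = 0; all invariant factors of ∂_2 are 1 so no torsion. So H_1 ≅ 0.
rank ∂_2 = 7, rank ∂_3 = 0 ⇒ b_2 = 8 − 7 − 0 = 1. So H_2 ≅ Z.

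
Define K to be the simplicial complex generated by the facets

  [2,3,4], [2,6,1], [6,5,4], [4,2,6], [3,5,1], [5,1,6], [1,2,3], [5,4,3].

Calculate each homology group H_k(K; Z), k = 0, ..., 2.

Take the total order 1 < 2 < 3 < 4 < 5 < 6 on the vertex set. Then K (dimension 2) consists of the simplices:

  0-simplices (6): [1], [2], [3], [4], [5], [6]
  1-simplices (12): [1,2], [1,3], [1,5], [1,6], [2,3], [2,4], [2,6], [3,4], [3,5], [4,5], [4,6], [5,6]
  2-simplices (8): [1,2,3], [1,2,6], [1,3,5], [1,5,6], [2,3,4], [2,4,6], [3,4,5], [4,5,6]

so the chain groups are C_0 ≅ Z^6, C_1 ≅ Z^12, C_2 ≅ Z^8.

The boundary map ∂_1: C_1 → C_0 sends each edge [p,q] (with p < q) to q − p. For instance
  ∂[4,6] = [6] − [4].
The 6×12 boundary matrix has rank 5 and Smith normal form diag(1,1,1,1,1).

The boundary map ∂_2: C_2 → C_1 sends each 2-simplex [p,q,r] to [q,r] − [p,r] + [p,q]. For instance
  ∂[2,4,6] = [4,6] − [2,6] + [2,4],
  ∂[1,5,6] = [5,6] − [1,6] + [1,5].
The 12×8 boundary matrix has rank 7 and Smith normal form diag(1,1,1,1,1,1,1).

Now H_k = ker ∂_k / im ∂_{k+1}, so:

  H_0: rank C_0 − rank ∂_1 = 6 − 5 = 1, and the invariant factors of ∂_1 are all 1, so H_0 ≅ Z.
  H_1: rank ker ∂_1 − rank ∂_2 = (12 − 5) − 7 = 0, and the invariant factors of ∂_2 are all 1, so H_1 ≅ 0.
  H_2: rank ker ∂_2 − rank ∂_3 = (8 − 7) − 0 = 1, and there is no ∂_3, so H_2 ≅ Z.

(K is a triangulation of the 2-sphere S^2.)

H_0 = Z,  H_1 = 0,  H_2 = Z.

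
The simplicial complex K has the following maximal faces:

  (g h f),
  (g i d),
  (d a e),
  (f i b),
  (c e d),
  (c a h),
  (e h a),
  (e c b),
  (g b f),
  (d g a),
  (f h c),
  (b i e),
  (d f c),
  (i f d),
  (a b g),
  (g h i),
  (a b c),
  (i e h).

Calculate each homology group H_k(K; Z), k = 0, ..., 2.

H_0 ≅ Z,  H_1 ≅ Z ⊕ Z/2Z,  H_2 = 0.

Order the vertices as a < b < c < d < e < f < g < h < i. Listing each simplex with vertices in this order, K has dimension 2 with simplices:

  0-simplices (9): a, b, c, d, e, f, g, h, i
  1-simplices (27): ab, ac, ad, ae, ag, ah, bc, be, bf, bg, bi, cd, ce, cf, ch, de, df, dg, di, eh, ei, fg, fh, fi, gh, gi, hi
  2-simplices (18): abc, abg, ach, ade, adg, aeh, bce, bei, bfg, bfi, cde, cdf, cfh, dfi, dgi, ehi, fgh, ghi

so the chain groups are C_0 ≅ Z^9, C_1 ≅ Z^27, C_2 ≅ Z^18.

∂_1: C_1 → C_0 is given by ∂[p,q] = [q] − [p].
As a 9×27 matrix over Z this has rank 8, with invariant factors (1,1,1,1,1,1,1,1).

Boundary ∂_2: C_2 → C_1 maps a triangle to the signed sum of its edges. For instance
  ∂cde = de − ce + cd,
  ∂adg = dg − ag + ad.
The 27×18 boundary matrix has rank 18 and Smith normal form diag(1,1,1,1,1,1,1,1,1,1,1,1,1,1,1,1,1,2).

From H_k ≅ ker(∂_k) / im(∂_{k+1}) we obtain:

  H_0: rank C_0 − rank ∂_1 = 9 − 8 = 1, and the invariant factors of ∂_1 are all 1, so H_0 ≅ Z.
  H_1: rank ker ∂_1 − rank ∂_2 = (27 − 8) − 18 = 1, and ∂_2 has invariant factor 2 > 1, so H_1 ≅ Z ⊕ Z/2Z.
  H_2: rank ker ∂_2 − rank ∂_3 = (18 − 18) − 0 = 0, and there is no ∂_3, so H_2 ≅ 0.

As a check, the Euler characteristic is 9 − 27 + 18 = 0, which agrees with 1 − 1 + 0 = 0.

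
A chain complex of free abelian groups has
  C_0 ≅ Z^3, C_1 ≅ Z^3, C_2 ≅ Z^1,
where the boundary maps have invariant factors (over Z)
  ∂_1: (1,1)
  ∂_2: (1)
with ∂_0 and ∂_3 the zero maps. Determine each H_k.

H_0 ≅ Z,  H_1 = 0,  H_2 = 0.

H_0: b_0 = 3 − 0 − 2 = 1; torsion from ∂_1 factors > 1: none. So H_0 ≅ Z.
H_1: b_1 = 3 − 2 − 1 = 0; torsion from ∂_2 factors > 1: none. So H_1 ≅ 0.
H_2: b_2 = 1 − 1 − 0 = 0; torsion from ∂_3 factors > 1: none. So H_2 ≅ 0.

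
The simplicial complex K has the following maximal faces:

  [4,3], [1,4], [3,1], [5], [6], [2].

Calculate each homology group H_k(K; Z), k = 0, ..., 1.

H_0 ≅ Z^4,  H_1 ≅ Z.

K has 6 vertices, 3 edges.
rank ∂_0 = 0, rank ∂_1 = 2 ⇒ b_0 = 6 − 0 − 2 = 4; all invariant factors of ∂_1 are 1 so no torsion. So H_0 = Z^4.
rank ∂_1 = 2, rank ∂_2 = 0 ⇒ b_1 = 3 − 2 − 0 = 1. So H_1 = Z.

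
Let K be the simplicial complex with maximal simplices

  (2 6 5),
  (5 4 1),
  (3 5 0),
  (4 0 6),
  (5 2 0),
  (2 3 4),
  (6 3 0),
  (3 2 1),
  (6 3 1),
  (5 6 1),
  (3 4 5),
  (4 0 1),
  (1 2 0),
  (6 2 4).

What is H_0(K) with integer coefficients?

H_0 ≅ Z.

We work with the vertex ordering 0 < 1 < 2 < 3 < 4 < 5 < 6. The simplices of K, each written with vertices in increasing order, are:

  0-simplices (7): [0], [1], [2], [3], [4], [5], [6]
  1-simplices (21): [0,1], [0,2], [0,3], [0,4], [0,5], [0,6], [1,2], [1,3], [1,4], [1,5], [1,6], [2,3], [2,4], [2,5], [2,6], [3,4], [3,5], [3,6], [4,5], [4,6], [5,6]
  2-simplices (14): [0,1,2], [0,1,4], [0,2,5], [0,3,5], [0,3,6], [0,4,6], [1,2,3], [1,3,6], [1,4,5], [1,5,6], [2,3,4], [2,4,6], [2,5,6], [3,4,5]

giving chain groups C_0 ≅ Z^7, C_1 ≅ Z^21, C_2 ≅ Z^14.

Boundary ∂_1: C_1 → C_0 sends each edge [p,q] (with p < q) to q − p. For instance
  ∂[1,4] = [4] − [1].
As a 7×21 matrix over Z this has rank 6, with invariant factors (1,1,1,1,1,1).

Boundary ∂_2: C_2 → C_1 maps a triangle to the signed sum of its edges. For instance
  ∂[0,3,6] = [3,6] − [0,6] + [0,3],
  ∂[0,2,5] = [2,5] − [0,5] + [0,2].
As a 21×14 matrix over Z this has rank 13, with invariant factors (1,1,1,1,1,1,1,1,1,1,1,1,1).

Computing H_k = (kernel of ∂_k) / (image of ∂_{k+1}):

  H_0: rank C_0 − rank ∂_1 = 7 − 6 = 1, and the invariant factors of ∂_1 are all 1, so H_0 ≅ Z.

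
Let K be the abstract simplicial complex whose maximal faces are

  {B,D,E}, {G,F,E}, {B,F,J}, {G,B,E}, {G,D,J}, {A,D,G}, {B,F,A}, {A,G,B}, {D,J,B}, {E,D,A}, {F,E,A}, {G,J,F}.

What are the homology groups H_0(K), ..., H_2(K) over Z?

We work with the vertex ordering A < B < D < E < F < G < J. The simplices of K, each written with vertices in increasing order, are:

  0-simplices (7): A, B, D, E, F, G, J
  1-simplices (18): AB, AD, AE, AF, AG, BD, BE, BF, BG, BJ, DE, DG, DJ, EF, EG, FG, FJ, GJ
  2-simplices (12): ABF, ABG, ADE, ADG, AEF, BDE, BDJ, BEG, BFJ, DGJ, EFG, FGJ

giving chain groups C_0 ≅ Z^7, C_1 ≅ Z^18, C_2 ≅ Z^12.

Boundary ∂_1: C_1 → C_0 is given by ∂[p,q] = [q] − [p].
The 7×18 boundary matrix has rank 6 and Smith normal form diag(1,1,1,1,1,1).

The boundary map ∂_2: C_2 → C_1 acts by ∂[p,q,r] = [q,r] − [p,r] + [p,q]. For instance
  ∂FGJ = GJ − FJ + FG,
  ∂DGJ = GJ − DJ + DG.
This gives a 18×12 integer matrix of rank 12; reducing to Smith normal form yields diagonal entries (1,1,1,1,1,1,1,1,1,1,1,2).

From H_k ≅ ker(∂_k) / im(∂_{k+1}) we obtain:

  H_0: rank C_0 − rank ∂_1 = 7 − 6 = 1, and the invariant factors of ∂_1 are all 1, so H_0 ≅ Z.
  H_1: rank ker ∂_1 − rank ∂_2 = (18 − 6) − 12 = 0, and ∂_2 has invariant factor 2 > 1, so H_1 ≅ Z/2.
  H_2: rank ker ∂_2 − rank ∂_3 = (12 − 12) − 0 = 0, and there is no ∂_3, so H_2 ≅ 0.

H_0 = Z,  H_1 = Z/2,  H_2 = 0.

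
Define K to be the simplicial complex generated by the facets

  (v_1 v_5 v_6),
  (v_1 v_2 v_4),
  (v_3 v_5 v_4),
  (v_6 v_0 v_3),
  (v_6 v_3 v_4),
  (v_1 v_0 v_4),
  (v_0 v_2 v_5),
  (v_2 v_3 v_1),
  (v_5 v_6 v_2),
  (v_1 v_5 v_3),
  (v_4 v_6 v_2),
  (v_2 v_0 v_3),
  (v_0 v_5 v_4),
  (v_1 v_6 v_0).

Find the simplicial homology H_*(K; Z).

H_0 ≅ Z,  H_1 ≅ Z^2,  H_2 ≅ Z.

We work with the vertex ordering v_0 < v_1 < v_2 < v_3 < v_4 < v_5 < v_6. The simplices of K, each written with vertices in increasing order, are:

  0-simplices (7): [v_0], [v_1], [v_2], [v_3], [v_4], [v_5], [v_6]
  1-simplices (21): (21 of them)
  2-simplices (14): (14 of them)

Hence C_0 ≅ Z^7, C_1 ≅ Z^21, C_2 ≅ Z^14.

∂_1: C_1 → C_0 is given by ∂[p,q] = [q] − [p].
This gives a 7×21 integer matrix of rank 6; reducing to Smith normal form yields diagonal entries (1,1,1,1,1,1).

The boundary map ∂_2: C_2 → C_1 sends each 2-simplex [p,q,r] to [q,r] − [p,r] + [p,q]. For instance
  ∂[v_0,v_1,v_6] = [v_1,v_6] − [v_0,v_6] + [v_0,v_1],
  ∂[v_0,v_2,v_5] = [v_2,v_5] − [v_0,v_5] + [v_0,v_2].
As a 21×14 matrix over Z this has rank 13, with invariant factors (1,1,1,1,1,1,1,1,1,1,1,1,1).

Now H_k = ker ∂_k / im ∂_{k+1}, so:

  H_0: rank C_0 − rank ∂_1 = 7 − 6 = 1, and the invariant factors of ∂_1 are all 1, so H_0 = Z.
  H_1: rank ker ∂_1 − rank ∂_2 = (21 − 6) − 13 = 2, and the invariant factors of ∂_2 are all 1, so H_1 = Z^2.
  H_2: rank ker ∂_2 − rank ∂_3 = (14 − 13) − 0 = 1, and there is no ∂_3, so H_2 = Z.

(K is a triangulation of the torus T^2.)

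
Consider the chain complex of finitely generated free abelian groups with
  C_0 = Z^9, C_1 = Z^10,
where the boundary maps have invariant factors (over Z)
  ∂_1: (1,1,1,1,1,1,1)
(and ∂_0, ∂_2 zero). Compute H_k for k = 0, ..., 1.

H_0: b_0 = 9 − 0 − 7 = 2; torsion from ∂_1 factors > 1: none. So H_0 ≅ Z^2.
H_1: b_1 = 10 − 7 − 0 = 3; torsion from ∂_2 factors > 1: none. So H_1 ≅ Z^3.

H_0 ≅ Z^2,  H_1 ≅ Z^3.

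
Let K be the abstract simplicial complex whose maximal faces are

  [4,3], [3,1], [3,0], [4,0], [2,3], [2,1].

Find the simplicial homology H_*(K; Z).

Order the vertices as 0 < 1 < 2 < 3 < 4. Listing each simplex with vertices in this order, K has dimension 1 with simplices:

  0-simplices (5): [0], [1], [2], [3], [4]
  1-simplices (6): [0,3], [0,4], [1,2], [1,3], [2,3], [3,4]

Hence C_0 ≅ Z^5, C_1 ≅ Z^6.

The boundary map ∂_1: C_1 → C_0 sends each edge [p,q] (with p < q) to q − p.
The resulting 5×6 matrix has rank 4, and its Smith normal form has invariant factors (1,1,1,1).

Now H_k = ker ∂_k / im ∂_{k+1}, so:

  H_0: rank C_0 − rank ∂_1 = 5 − 4 = 1, and the invariant factors of ∂_1 are all 1, so H_0 = Z.
  H_1: rank ker ∂_1 − rank ∂_2 = (6 − 4) − 0 = 2, and there is no ∂_2, so H_1 = Z^2.

(K is a triangulation of a wedge of 2 circles.)

H_0 ≅ Z,  H_1 ≅ Z^2.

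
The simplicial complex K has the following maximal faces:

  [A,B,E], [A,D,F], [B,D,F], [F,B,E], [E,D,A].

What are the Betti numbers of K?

b_0 = 1, b_1 = 1, b_2 = 0.

We work with the vertex ordering A < B < D < E < F. The simplices of K, each written with vertices in increasing order, are:

  0-simplices (5): A, B, D, E, F
  1-simplices (10): AB, AD, AE, AF, BD, BE, BF, DE, DF, EF
  2-simplices (5): ABE, ADE, ADF, BDF, BEF

giving chain groups C_0 ≅ Z^5, C_1 ≅ Z^10, C_2 ≅ Z^5.

Boundary ∂_1: C_1 → C_0 sends each edge [p,q] (with p < q) to q − p.
As a 5×10 matrix over Z this has rank 4, with invariant factors (1,1,1,1).

Boundary ∂_2: C_2 → C_1 sends each 2-simplex [p,q,r] to [q,r] − [p,r] + [p,q]. For instance
  ∂BDF = DF − BF + BD,
  ∂BEF = EF − BF + BE.
This gives a 10×5 integer matrix of rank 5; reducing to Smith normal form yields diagonal entries (1,1,1,1,1).

Reading off H_k = ker ∂_k / im ∂_{k+1}:

  H_0: rank C_0 − rank ∂_1 = 5 − 4 = 1, and the invariant factors of ∂_1 are all 1, so H_0 = Z.
  H_1: rank ker ∂_1 − rank ∂_2 = (10 − 4) − 5 = 1, and the invariant factors of ∂_2 are all 1, so H_1 = Z.
  H_2: rank ker ∂_2 − rank ∂_3 = (5 − 5) − 0 = 0, and there is no ∂_3, so H_2 = 0.

Hence the Betti numbers are b_0 = 1, b_1 = 1, b_2 = 0.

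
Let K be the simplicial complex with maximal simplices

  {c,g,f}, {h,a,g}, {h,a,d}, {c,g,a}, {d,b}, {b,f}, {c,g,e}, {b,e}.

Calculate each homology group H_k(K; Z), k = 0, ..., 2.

H_0 = Z,  H_1 = Z^2,  H_2 = 0.

We work with the vertex ordering a < b < c < d < e < f < g < h. The simplices of K, each written with vertices in increasing order, are:

  0-simplices (8): a, b, c, d, e, f, g, h
  1-simplices (14): ac, ad, ag, ah, bd, be, bf, ce, cf, cg, dh, eg, fg, gh
  2-simplices (5): acg, adh, agh, ceg, cfg

giving chain groups C_0 ≅ Z^8, C_1 ≅ Z^14, C_2 ≅ Z^5.

∂_1: C_1 → C_0 maps an edge to its endpoints' difference, ∂[p,q] = q − p. For instance
  ∂gh = h − g.
As a 8×14 matrix over Z this has rank 7, with invariant factors (1,1,1,1,1,1,1).

∂_2: C_2 → C_1 sends each 2-simplex [p,q,r] to [q,r] − [p,r] + [p,q]. For instance
  ∂ceg = eg − cg + ce,
  ∂agh = gh − ah + ag.
As a 14×5 matrix over Z this has rank 5, with invariant factors (1,1,1,1,1).

Now H_k = ker ∂_k / im ∂_{k+1}, so:

  H_0: rank C_0 − rank ∂_1 = 8 − 7 = 1, and the invariant factors of ∂_1 are all 1, so H_0 = Z.
  H_1: rank ker ∂_1 − rank ∂_2 = (14 − 7) − 5 = 2, and the invariant factors of ∂_2 are all 1, so H_1 = Z^2.
  H_2: rank ker ∂_2 − rank ∂_3 = (5 − 5) − 0 = 0, and there is no ∂_3, so H_2 = 0.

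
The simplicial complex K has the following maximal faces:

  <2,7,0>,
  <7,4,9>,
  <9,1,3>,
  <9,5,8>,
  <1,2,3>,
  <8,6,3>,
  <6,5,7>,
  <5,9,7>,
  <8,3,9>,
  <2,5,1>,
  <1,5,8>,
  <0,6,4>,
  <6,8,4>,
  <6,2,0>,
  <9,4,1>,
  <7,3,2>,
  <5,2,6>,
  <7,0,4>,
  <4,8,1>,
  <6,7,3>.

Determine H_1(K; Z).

H_1 = Z ⊕ Z/2Z.

K has 10 vertices, 30 edges, 20 triangles.
rank ∂_1 = 9, rank ∂_2 = 20 ⇒ b_1 = 30 − 9 − 20 = 1; ∂_2 has invariant factor(s) [2] giving torsion. So H_1 ≅ Z ⊕ Z/2Z.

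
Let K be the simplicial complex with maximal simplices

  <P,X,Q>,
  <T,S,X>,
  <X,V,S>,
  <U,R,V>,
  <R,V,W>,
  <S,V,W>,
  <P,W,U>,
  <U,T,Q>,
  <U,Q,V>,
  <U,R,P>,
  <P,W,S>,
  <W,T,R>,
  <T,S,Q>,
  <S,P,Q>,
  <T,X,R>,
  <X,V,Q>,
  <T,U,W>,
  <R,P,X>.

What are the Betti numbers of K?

K has 9 vertices, 27 edges, 18 triangles.
rank ∂_0 = 0, rank ∂_1 = 8 ⇒ b_0 = 9 − 0 − 8 = 1; all invariant factors of ∂_1 are 1 so no torsion. So H_0 ≅ Z.
rank ∂_1 = 8, rank ∂_2 = 18 ⇒ b_1 = 27 − 8 − 18 = 1; ∂_2 has invariant factor(s) [2] giving torsion. So H_1 ≅ Z ⊕ Z/2Z.
rank ∂_2 = 18, rank ∂_3 = 0 ⇒ b_2 = 18 − 18 − 0 = 0. So H_2 ≅ 0.

b_0 = 1, b_1 = 1, b_2 = 0.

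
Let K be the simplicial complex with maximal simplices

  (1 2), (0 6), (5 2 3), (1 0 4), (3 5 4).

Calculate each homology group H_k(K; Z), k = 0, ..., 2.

Take the total order 0 < 1 < 2 < 3 < 4 < 5 < 6 on the vertex set. Then K (dimension 2) consists of the simplices:

  0-simplices (7): [0], [1], [2], [3], [4], [5], [6]
  1-simplices (10): [0,1], [0,4], [0,6], [1,2], [1,4], [2,3], [2,5], [3,4], [3,5], [4,5]
  2-simplices (3): [0,1,4], [2,3,5], [3,4,5]

giving chain groups C_0 ≅ Z^7, C_1 ≅ Z^10, C_2 ≅ Z^3.

Boundary ∂_1: C_1 → C_0 maps an edge to its endpoints' difference, ∂[p,q] = q − p.
The resulting 7×10 matrix has rank 6, and its Smith normal form has invariant factors (1,1,1,1,1,1).

Boundary ∂_2: C_2 → C_1 maps a triangle to the signed sum of its edges. For instance
  ∂[3,4,5] = [4,5] − [3,5] + [3,4],
  ∂[2,3,5] = [3,5] − [2,5] + [2,3].
As a 10×3 matrix over Z this has rank 3, with invariant factors (1,1,1).

Reading off H_k = ker ∂_k / im ∂_{k+1}:

  H_0: rank C_0 − rank ∂_1 = 7 − 6 = 1, and the invariant factors of ∂_1 are all 1, so H_0 = Z.
  H_1: rank ker ∂_1 − rank ∂_2 = (10 − 6) − 3 = 1, and the invariant factors of ∂_2 are all 1, so H_1 = Z.
  H_2: rank ker ∂_2 − rank ∂_3 = (3 − 3) − 0 = 0, and there is no ∂_3, so H_2 = 0.

H_0 = Z,  H_1 = Z,  H_2 = 0.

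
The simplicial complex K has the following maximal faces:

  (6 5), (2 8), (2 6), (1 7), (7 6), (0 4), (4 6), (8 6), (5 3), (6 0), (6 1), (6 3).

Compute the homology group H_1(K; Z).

Order the vertices as 0 < 1 < 2 < 3 < 4 < 5 < 6 < 7 < 8. Listing each simplex with vertices in this order, K has dimension 1 with simplices:

  0-simplices (9): [0], [1], [2], [3], [4], [5], [6], [7], [8]
  1-simplices (12): [0,4], [0,6], [1,6], [1,7], [2,6], [2,8], [3,5], [3,6], [4,6], [5,6], [6,7], [6,8]

Hence C_0 ≅ Z^9, C_1 ≅ Z^12.

Boundary ∂_1: C_1 → C_0 is given by ∂[p,q] = [q] − [p]. For instance
  ∂[6,7] = [7] − [6].
This gives a 9×12 integer matrix of rank 8; reducing to Smith normal form yields diagonal entries (1,1,1,1,1,1,1,1).

From H_k ≅ ker(∂_k) / im(∂_{k+1}) we obtain:

  H_1: rank ker ∂_1 − rank ∂_2 = (12 − 8) − 0 = 4, and there is no ∂_2, so H_1 = Z^4.

H_1 = Z^4.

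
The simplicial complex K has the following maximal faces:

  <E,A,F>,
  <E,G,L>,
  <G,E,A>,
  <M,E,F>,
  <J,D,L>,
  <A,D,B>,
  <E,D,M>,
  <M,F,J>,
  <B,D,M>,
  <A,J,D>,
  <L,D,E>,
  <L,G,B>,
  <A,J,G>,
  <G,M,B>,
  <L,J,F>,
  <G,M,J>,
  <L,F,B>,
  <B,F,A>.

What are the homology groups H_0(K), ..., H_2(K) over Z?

Order the vertices as A < B < D < E < F < G < J < L < M. Listing each simplex with vertices in this order, K has dimension 2 with simplices:

  0-simplices (9): A, B, D, E, F, G, J, L, M
  1-simplices (27): AB, AD, AE, AF, AG, AJ, BD, BF, BG, BL, BM, DE, DJ, DL, DM, EF, EG, EL, EM, FJ, FL, FM, GJ, GL, GM, JL, JM
  2-simplices (18): ABD, ABF, ADJ, AEF, AEG, AGJ, BDM, BFL, BGL, BGM, DEL, DEM, DJL, EFM, EGL, FJL, FJM, GJM

so the chain groups are C_0 ≅ Z^9, C_1 ≅ Z^27, C_2 ≅ Z^18.

∂_1: C_1 → C_0 is given by ∂[p,q] = [q] − [p].
This gives a 9×27 integer matrix of rank 8; reducing to Smith normal form yields diagonal entries (1,1,1,1,1,1,1,1).

The boundary map ∂_2: C_2 → C_1 sends each 2-simplex [p,q,r] to [q,r] − [p,r] + [p,q]. For instance
  ∂EFM = FM − EM + EF,
  ∂BDM = DM − BM + BD.
The 27×18 boundary matrix has rank 17 and Smith normal form diag(1,1,1,1,1,1,1,1,1,1,1,1,1,1,1,1,1).

Computing H_k = (kernel of ∂_k) / (image of ∂_{k+1}):

  H_0: rank C_0 − rank ∂_1 = 9 − 8 = 1, and the invariant factors of ∂_1 are all 1, so H_0 = Z.
  H_1: rank ker ∂_1 − rank ∂_2 = (27 − 8) − 17 = 2, and the invariant factors of ∂_2 are all 1, so H_1 = Z^2.
  H_2: rank ker ∂_2 − rank ∂_3 = (18 − 17) − 0 = 1, and there is no ∂_3, so H_2 = Z.

H_0 ≅ Z,  H_1 ≅ Z^2,  H_2 ≅ Z.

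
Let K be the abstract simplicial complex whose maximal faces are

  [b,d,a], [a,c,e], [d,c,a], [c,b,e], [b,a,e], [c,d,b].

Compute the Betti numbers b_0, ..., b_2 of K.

We work with the vertex ordering a < b < c < d < e. The simplices of K, each written with vertices in increasing order, are:

  0-simplices (5): a, b, c, d, e
  1-simplices (9): ab, ac, ad, ae, bc, bd, be, cd, ce
  2-simplices (6): abd, abe, acd, ace, bcd, bce

Hence C_0 ≅ Z^5, C_1 ≅ Z^9, C_2 ≅ Z^6.

Boundary ∂_1: C_1 → C_0 maps an edge to its endpoints' difference, ∂[p,q] = q − p.
As a 5×9 matrix over Z this has rank 4, with invariant factors (1,1,1,1).

∂_2: C_2 → C_1 maps a triangle to the signed sum of its edges. For instance
  ∂acd = cd − ad + ac,
  ∂ace = ce − ae + ac.
The resulting 9×6 matrix has rank 5, and its Smith normal form has invariant factors (1,1,1,1,1).

Computing H_k = (kernel of ∂_k) / (image of ∂_{k+1}):

  H_0: rank C_0 − rank ∂_1 = 5 − 4 = 1, and the invariant factors of ∂_1 are all 1, so H_0 ≅ Z.
  H_1: rank ker ∂_1 − rank ∂_2 = (9 − 4) − 5 = 0, and the invariant factors of ∂_2 are all 1, so H_1 ≅ 0.
  H_2: rank ker ∂_2 − rank ∂_3 = (6 − 5) − 0 = 1, and there is no ∂_3, so H_2 ≅ Z.

As a check, the Euler characteristic is 5 − 9 + 6 = 2, which agrees with 1 − 0 + 1 = 2.

Hence the Betti numbers are b_0 = 1, b_1 = 0, b_2 = 1.

b_0 = 1, b_1 = 0, b_2 = 1.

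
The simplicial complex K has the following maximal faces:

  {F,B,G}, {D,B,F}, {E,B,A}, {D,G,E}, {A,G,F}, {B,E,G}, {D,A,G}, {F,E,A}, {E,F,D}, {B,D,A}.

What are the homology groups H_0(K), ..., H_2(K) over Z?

We work with the vertex ordering A < B < D < E < F < G. The simplices of K, each written with vertices in increasing order, are:

  0-simplices (6): A, B, D, E, F, G
  1-simplices (15): AB, AD, AE, AF, AG, BD, BE, BF, BG, DE, DF, DG, EF, EG, FG
  2-simplices (10): ABD, ABE, ADG, AEF, AFG, BDF, BEG, BFG, DEF, DEG

so the chain groups are C_0 ≅ Z^6, C_1 ≅ Z^15, C_2 ≅ Z^10.

The boundary map ∂_1: C_1 → C_0 sends each edge [p,q] (with p < q) to q − p.
The resulting 6×15 matrix has rank 5, and its Smith normal form has invariant factors (1,1,1,1,1).

∂_2: C_2 → C_1 sends each 2-simplex [p,q,r] to [q,r] − [p,r] + [p,q]. For instance
  ∂AFG = FG − AG + AF,
  ∂BDF = DF − BF + BD.
This gives a 15×10 integer matrix of rank 10; reducing to Smith normal form yields diagonal entries (1,1,1,1,1,1,1,1,1,2).

From H_k ≅ ker(∂_k) / im(∂_{k+1}) we obtain:

  H_0: rank C_0 − rank ∂_1 = 6 − 5 = 1, and the invariant factors of ∂_1 are all 1, so H_0 ≅ Z.
  H_1: rank ker ∂_1 − rank ∂_2 = (15 − 5) − 10 = 0, and ∂_2 has invariant factor 2 > 1, so H_1 ≅ Z/2.
  H_2: rank ker ∂_2 − rank ∂_3 = (10 − 10) − 0 = 0, and there is no ∂_3, so H_2 ≅ 0.

H_0 = Z,  H_1 = Z/2,  H_2 = 0.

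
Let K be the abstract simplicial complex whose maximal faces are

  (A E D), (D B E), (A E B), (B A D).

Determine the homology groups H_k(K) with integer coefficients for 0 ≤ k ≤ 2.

H_0 ≅ Z,  H_1 = 0,  H_2 ≅ Z.

Take the total order A < B < D < E on the vertex set. Then K (dimension 2) consists of the simplices:

  0-simplices (4): A, B, D, E
  1-simplices (6): AB, AD, AE, BD, BE, DE
  2-simplices (4): ABD, ABE, ADE, BDE

giving chain groups C_0 ≅ Z^4, C_1 ≅ Z^6, C_2 ≅ Z^4.

∂_1: C_1 → C_0 maps an edge to its endpoints' difference, ∂[p,q] = q − p. For instance
  ∂AB = B − A.
The resulting 4×6 matrix has rank 3, and its Smith normal form has invariant factors (1,1,1).

The boundary map ∂_2: C_2 → C_1 maps a triangle to the signed sum of its edges. For instance
  ∂ABE = BE − AE + AB,
  ∂ADE = DE − AE + AD.
The 6×4 boundary matrix has rank 3 and Smith normal form diag(1,1,1).

Now H_k = ker ∂_k / im ∂_{k+1}, so:

  H_0: rank C_0 − rank ∂_1 = 4 − 3 = 1, and the invariant factors of ∂_1 are all 1, so H_0 = Z.
  H_1: rank ker ∂_1 − rank ∂_2 = (6 − 3) − 3 = 0, and the invariant factors of ∂_2 are all 1, so H_1 = 0.
  H_2: rank ker ∂_2 − rank ∂_3 = (4 − 3) − 0 = 1, and there is no ∂_3, so H_2 = Z.

(K is a triangulation of the 2-sphere S^2.)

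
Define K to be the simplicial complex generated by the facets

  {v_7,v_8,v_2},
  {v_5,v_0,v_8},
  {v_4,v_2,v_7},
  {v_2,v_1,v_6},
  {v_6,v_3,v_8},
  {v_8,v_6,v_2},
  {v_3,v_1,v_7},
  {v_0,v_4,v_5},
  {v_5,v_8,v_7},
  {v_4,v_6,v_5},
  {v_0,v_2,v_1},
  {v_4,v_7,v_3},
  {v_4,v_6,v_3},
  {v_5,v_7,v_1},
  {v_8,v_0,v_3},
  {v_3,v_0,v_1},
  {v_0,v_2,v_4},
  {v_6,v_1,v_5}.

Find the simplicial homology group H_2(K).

H_2 = Z.

Fix the vertex order v_0 < v_1 < v_2 < v_3 < v_4 < v_5 < v_6 < v_7 < v_8 and write every simplex with vertices in increasing order. Then dim K = 2 and the simplices of K are:

  0-simplices (9): [v_0], [v_1], [v_2], [v_3], [v_4], [v_5], [v_6], [v_7], [v_8]
  1-simplices (27): (27 of them)
  2-simplices (18): (18 of them)

giving chain groups C_0 ≅ Z^9, C_1 ≅ Z^27, C_2 ≅ Z^18.

∂_1: C_1 → C_0 sends each edge [p,q] (with p < q) to q − p. For instance
  ∂[v_5,v_6] = [v_6] − [v_5].
The resulting 9×27 matrix has rank 8, and its Smith normal form has invariant factors (1,1,1,1,1,1,1,1).

∂_2: C_2 → C_1 acts by ∂[p,q,r] = [q,r] − [p,r] + [p,q]. For instance
  ∂[v_2,v_4,v_7] = [v_4,v_7] − [v_2,v_7] + [v_2,v_4],
  ∂[v_2,v_7,v_8] = [v_7,v_8] − [v_2,v_8] + [v_2,v_7].
As a 27×18 matrix over Z this has rank 17, with invariant factors (1,1,1,1,1,1,1,1,1,1,1,1,1,1,1,1,1).

Now H_k = ker ∂_k / im ∂_{k+1}, so:

  H_2: rank ker ∂_2 − rank ∂_3 = (18 − 17) − 0 = 1, and there is no ∂_3, so H_2 = Z.

(K is a triangulation of the torus T^2.)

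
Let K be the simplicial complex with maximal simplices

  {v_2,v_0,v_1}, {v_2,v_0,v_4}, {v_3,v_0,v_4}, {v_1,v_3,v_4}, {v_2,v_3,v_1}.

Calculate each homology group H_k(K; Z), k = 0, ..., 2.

Order the vertices as v_0 < v_1 < v_2 < v_3 < v_4. Listing each simplex with vertices in this order, K has dimension 2 with simplices:

  0-simplices (5): [v_0], [v_1], [v_2], [v_3], [v_4]
  1-simplices (10): [v_0,v_1], [v_0,v_2], [v_0,v_3], [v_0,v_4], [v_1,v_2], [v_1,v_3], [v_1,v_4], [v_2,v_3], [v_2,v_4], [v_3,v_4]
  2-simplices (5): [v_0,v_1,v_2], [v_0,v_2,v_4], [v_0,v_3,v_4], [v_1,v_2,v_3], [v_1,v_3,v_4]

so the chain groups are C_0 ≅ Z^5, C_1 ≅ Z^10, C_2 ≅ Z^5.

∂_1: C_1 → C_0 is given by ∂[p,q] = [q] − [p]. For instance
  ∂[v_0,v_3] = [v_3] − [v_0].
This gives a 5×10 integer matrix of rank 4; reducing to Smith normal form yields diagonal entries (1,1,1,1).

The boundary map ∂_2: C_2 → C_1 maps a triangle to the signed sum of its edges. For instance
  ∂[v_0,v_1,v_2] = [v_1,v_2] − [v_0,v_2] + [v_0,v_1],
  ∂[v_1,v_2,v_3] = [v_2,v_3] − [v_1,v_3] + [v_1,v_2].
The resulting 10×5 matrix has rank 5, and its Smith normal form has invariant factors (1,1,1,1,1).

Computing H_k = (kernel of ∂_k) / (image of ∂_{k+1}):

  H_0: rank C_0 − rank ∂_1 = 5 − 4 = 1, and the invariant factors of ∂_1 are all 1, so H_0 ≅ Z.
  H_1: rank ker ∂_1 − rank ∂_2 = (10 − 4) − 5 = 1, and the invariant factors of ∂_2 are all 1, so H_1 ≅ Z.
  H_2: rank ker ∂_2 − rank ∂_3 = (5 − 5) − 0 = 0, and there is no ∂_3, so H_2 ≅ 0.

H_0 ≅ Z,  H_1 ≅ Z,  H_2 = 0.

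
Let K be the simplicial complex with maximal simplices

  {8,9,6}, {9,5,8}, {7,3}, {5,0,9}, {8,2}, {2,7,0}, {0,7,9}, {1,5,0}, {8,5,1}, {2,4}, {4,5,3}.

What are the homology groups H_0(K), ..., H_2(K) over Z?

K has 10 vertices, 20 edges, 8 triangles.
rank ∂_0 = 0, rank ∂_1 = 9 ⇒ b_0 = 10 − 0 − 9 = 1; all invariant factors of ∂_1 are 1 so no torsion. So H_0 ≅ Z.
rank ∂_1 = 9, rank ∂_2 = 8 ⇒ b_1 = 20 − 9 − 8 = 3; all invariant factors of ∂_2 are 1 so no torsion. So H_1 ≅ Z^3.
rank ∂_2 = 8, rank ∂_3 = 0 ⇒ b_2 = 8 − 8 − 0 = 0. So H_2 ≅ 0.

H_0 ≅ Z,  H_1 ≅ Z^3,  H_2 = 0.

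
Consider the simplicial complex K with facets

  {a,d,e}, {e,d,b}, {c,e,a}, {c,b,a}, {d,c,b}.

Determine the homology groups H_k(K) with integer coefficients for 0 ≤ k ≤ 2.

K has 5 vertices, 10 edges, 5 triangles.
rank ∂_0 = 0, rank ∂_1 = 4 ⇒ b_0 = 5 − 0 − 4 = 1; all invariant factors of ∂_1 are 1 so no torsion. So H_0 = Z.
rank ∂_1 = 4, rank ∂_2 = 5 ⇒ b_1 = 10 − 4 − 5 = 1; all invariant factors of ∂_2 are 1 so no torsion. So H_1 = Z.
rank ∂_2 = 5, rank ∂_3 = 0 ⇒ b_2 = 5 − 5 − 0 = 0. So H_2 = 0.

H_0 ≅ Z,  H_1 ≅ Z,  H_2 = 0.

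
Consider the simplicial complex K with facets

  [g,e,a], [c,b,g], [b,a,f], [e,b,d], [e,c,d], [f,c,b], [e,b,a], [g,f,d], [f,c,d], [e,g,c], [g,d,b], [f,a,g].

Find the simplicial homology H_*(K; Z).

Take the total order a < b < c < d < e < f < g on the vertex set. Then K (dimension 2) consists of the simplices:

  0-simplices (7): a, b, c, d, e, f, g
  1-simplices (18): ab, ae, af, ag, bc, bd, be, bf, bg, cd, ce, cf, cg, de, df, dg, eg, fg
  2-simplices (12): abe, abf, aeg, afg, bcf, bcg, bde, bdg, cde, cdf, ceg, dfg

so the chain groups are C_0 ≅ Z^7, C_1 ≅ Z^18, C_2 ≅ Z^12.

∂_1: C_1 → C_0 is given by ∂[p,q] = [q] − [p]. For instance
  ∂ag = g − a.
As a 7×18 matrix over Z this has rank 6, with invariant factors (1,1,1,1,1,1).

∂_2: C_2 → C_1 acts by ∂[p,q,r] = [q,r] − [p,r] + [p,q]. For instance
  ∂dfg = fg − dg + df,
  ∂cdf = df − cf + cd.
The resulting 18×12 matrix has rank 12, and its Smith normal form has invariant factors (1,1,1,1,1,1,1,1,1,1,1,2).

Now H_k = ker ∂_k / im ∂_{k+1}, so:

  H_0: rank C_0 − rank ∂_1 = 7 − 6 = 1, and the invariant factors of ∂_1 are all 1, so H_0 ≅ Z.
  H_1: rank ker ∂_1 − rank ∂_2 = (18 − 6) − 12 = 0, and ∂_2 has invariant factor 2 > 1, so H_1 ≅ Z/2.
  H_2: rank ker ∂_2 − rank ∂_3 = (12 − 12) − 0 = 0, and there is no ∂_3, so H_2 ≅ 0.

(K is a triangulation of the real projective plane RP^2.)

H_0 ≅ Z,  H_1 ≅ Z/2,  H_2 = 0.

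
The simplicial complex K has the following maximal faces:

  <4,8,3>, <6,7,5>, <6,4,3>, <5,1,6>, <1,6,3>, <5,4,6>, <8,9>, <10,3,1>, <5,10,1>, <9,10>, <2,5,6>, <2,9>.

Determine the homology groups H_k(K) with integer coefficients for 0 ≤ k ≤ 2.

H_0 = Z,  H_1 = Z^2,  H_2 = 0.

We work with the vertex ordering 1 < 2 < 3 < 4 < 5 < 6 < 7 < 8 < 9 < 10. The simplices of K, each written with vertices in increasing order, are:

  0-simplices (10): [1], [2], [3], [4], [5], [6], [7], [8], [9], [10]
  1-simplices (20): [1,3], [1,5], [1,6], [1,10], [2,5], [2,6], [2,9], [3,4], [3,6], [3,8], [3,10], [4,5], [4,6], [4,8], [5,6], [5,7], [5,10], [6,7], [8,9], [9,10]
  2-simplices (9): [1,3,6], [1,3,10], [1,5,6], [1,5,10], [2,5,6], [3,4,6], [3,4,8], [4,5,6], [5,6,7]

so the chain groups are C_0 ≅ Z^10, C_1 ≅ Z^20, C_2 ≅ Z^9.

The boundary map ∂_1: C_1 → C_0 maps an edge to its endpoints' difference, ∂[p,q] = q − p.
The 10×20 boundary matrix has rank 9 and Smith normal form diag(1,1,1,1,1,1,1,1,1).

The boundary map ∂_2: C_2 → C_1 sends each 2-simplex [p,q,r] to [q,r] − [p,r] + [p,q]. For instance
  ∂[3,4,8] = [4,8] − [3,8] + [3,4],
  ∂[1,5,6] = [5,6] − [1,6] + [1,5].
As a 20×9 matrix over Z this has rank 9, with invariant factors (1,1,1,1,1,1,1,1,1).

Reading off H_k = ker ∂_k / im ∂_{k+1}:

  H_0: rank C_0 − rank ∂_1 = 10 − 9 = 1, and the invariant factors of ∂_1 are all 1, so H_0 = Z.
  H_1: rank ker ∂_1 − rank ∂_2 = (20 − 9) − 9 = 2, and the invariant factors of ∂_2 are all 1, so H_1 = Z^2.
  H_2: rank ker ∂_2 − rank ∂_3 = (9 − 9) − 0 = 0, and there is no ∂_3, so H_2 = 0.

As a check, the Euler characteristic is 10 − 20 + 9 = -1, which agrees with 1 − 2 + 0 = -1.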